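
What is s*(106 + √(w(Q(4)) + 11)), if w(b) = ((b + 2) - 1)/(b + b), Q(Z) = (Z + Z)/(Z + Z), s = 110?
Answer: 11660 + 220*√3 ≈ 12041.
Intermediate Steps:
Q(Z) = 1 (Q(Z) = (2*Z)/((2*Z)) = (2*Z)*(1/(2*Z)) = 1)
w(b) = (1 + b)/(2*b) (w(b) = ((2 + b) - 1)/((2*b)) = (1 + b)*(1/(2*b)) = (1 + b)/(2*b))
s*(106 + √(w(Q(4)) + 11)) = 110*(106 + √((½)*(1 + 1)/1 + 11)) = 110*(106 + √((½)*1*2 + 11)) = 110*(106 + √(1 + 11)) = 110*(106 + √12) = 110*(106 + 2*√3) = 11660 + 220*√3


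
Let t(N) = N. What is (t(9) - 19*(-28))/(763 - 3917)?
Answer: -541/3154 ≈ -0.17153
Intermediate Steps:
(t(9) - 19*(-28))/(763 - 3917) = (9 - 19*(-28))/(763 - 3917) = (9 + 532)/(-3154) = 541*(-1/3154) = -541/3154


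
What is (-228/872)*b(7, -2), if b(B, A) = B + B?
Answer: -399/109 ≈ -3.6605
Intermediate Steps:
b(B, A) = 2*B
(-228/872)*b(7, -2) = (-228/872)*(2*7) = -228*1/872*14 = -57/218*14 = -399/109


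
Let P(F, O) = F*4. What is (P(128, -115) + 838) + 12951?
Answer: 14301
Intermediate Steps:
P(F, O) = 4*F
(P(128, -115) + 838) + 12951 = (4*128 + 838) + 12951 = (512 + 838) + 12951 = 1350 + 12951 = 14301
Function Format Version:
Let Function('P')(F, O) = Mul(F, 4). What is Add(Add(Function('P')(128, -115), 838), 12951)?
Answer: 14301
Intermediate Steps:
Function('P')(F, O) = Mul(4, F)
Add(Add(Function('P')(128, -115), 838), 12951) = Add(Add(Mul(4, 128), 838), 12951) = Add(Add(512, 838), 12951) = Add(1350, 12951) = 14301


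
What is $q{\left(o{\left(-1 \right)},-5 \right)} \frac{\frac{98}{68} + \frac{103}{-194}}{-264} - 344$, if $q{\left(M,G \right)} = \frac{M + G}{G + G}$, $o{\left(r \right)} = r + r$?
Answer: $- \frac{1497566347}{4353360} \approx -344.0$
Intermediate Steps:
$o{\left(r \right)} = 2 r$
$q{\left(M,G \right)} = \frac{G + M}{2 G}$
$q{\left(o{\left(-1 \right)},-5 \right)} \frac{\frac{98}{68} + \frac{103}{-194}}{-264} - 344 = \frac{-5 + 2 \left(-1\right)}{2 \left(-5\right)} \frac{\frac{98}{68} + \frac{103}{-194}}{-264} - 344 = \frac{1}{2} \left(- \frac{1}{5}\right) \left(-5 - 2\right) \left(98 \cdot \frac{1}{68} + 103 \left(- \frac{1}{194}\right)\right) \left(- \frac{1}{264}\right) - 344 = \frac{1}{2} \left(- \frac{1}{5}\right) \left(-7\right) \left(\frac{49}{34} - \frac{103}{194}\right) \left(- \frac{1}{264}\right) - 344 = \frac{7 \cdot \frac{1501}{1649} \left(- \frac{1}{264}\right)}{10} - 344 = \frac{7}{10} \left(- \frac{1501}{435336}\right) - 344 = - \frac{10507}{4353360} - 344 = - \frac{1497566347}{4353360}$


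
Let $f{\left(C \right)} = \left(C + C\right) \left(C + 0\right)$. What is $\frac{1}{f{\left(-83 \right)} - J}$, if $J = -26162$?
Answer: $\frac{1}{39940} \approx 2.5038 \cdot 10^{-5}$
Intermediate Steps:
$f{\left(C \right)} = 2 C^{2}$ ($f{\left(C \right)} = 2 C C = 2 C^{2}$)
$\frac{1}{f{\left(-83 \right)} - J} = \frac{1}{2 \left(-83\right)^{2} - -26162} = \frac{1}{2 \cdot 6889 + 26162} = \frac{1}{13778 + 26162} = \frac{1}{39940}$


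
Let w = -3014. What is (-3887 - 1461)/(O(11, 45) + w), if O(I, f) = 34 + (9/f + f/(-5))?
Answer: 6685/3736 ≈ 1.7893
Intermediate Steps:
O(I, f) = 34 + 9/f - f/5 (O(I, f) = 34 + (9/f + f*(-⅕)) = 34 + (9/f - f/5) = 34 + 9/f - f/5)
(-3887 - 1461)/(O(11, 45) + w) = (-3887 - 1461)/((34 + 9/45 - ⅕*45) - 3014) = -5348/((34 + 9*(1/45) - 9) - 3014) = -5348/((34 + ⅕ - 9) - 3014) = -5348/(126/5 - 3014) = -5348/(-14944/5) = -5348*(-5/14944) = 6685/3736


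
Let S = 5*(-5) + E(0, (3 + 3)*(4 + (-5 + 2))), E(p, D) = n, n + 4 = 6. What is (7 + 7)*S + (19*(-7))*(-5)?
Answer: 343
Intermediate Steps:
n = 2 (n = -4 + 6 = 2)
E(p, D) = 2
S = -23 (S = 5*(-5) + 2 = -25 + 2 = -23)
(7 + 7)*S + (19*(-7))*(-5) = (7 + 7)*(-23) + (19*(-7))*(-5) = 14*(-23) - 133*(-5) = -322 + 665 = 343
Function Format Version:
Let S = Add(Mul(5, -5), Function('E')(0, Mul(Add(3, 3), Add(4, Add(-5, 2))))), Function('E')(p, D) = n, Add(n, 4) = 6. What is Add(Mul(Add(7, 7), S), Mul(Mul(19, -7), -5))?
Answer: 343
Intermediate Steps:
n = 2 (n = Add(-4, 6) = 2)
Function('E')(p, D) = 2
S = -23 (S = Add(Mul(5, -5), 2) = Add(-25, 2) = -23)
Add(Mul(Add(7, 7), S), Mul(Mul(19, -7), -5)) = Add(Mul(Add(7, 7), -23), Mul(Mul(19, -7), -5)) = Add(Mul(14, -23), Mul(-133, -5)) = Add(-322, 665) = 343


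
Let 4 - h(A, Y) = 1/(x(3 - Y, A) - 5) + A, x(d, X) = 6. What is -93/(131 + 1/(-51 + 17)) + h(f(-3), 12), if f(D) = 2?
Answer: 1291/4453 ≈ 0.28992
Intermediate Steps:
h(A, Y) = 3 - A (h(A, Y) = 4 - (1/(6 - 5) + A) = 4 - (1/1 + A) = 4 - (1 + A) = 4 + (-1 - A) = 3 - A)
-93/(131 + 1/(-51 + 17)) + h(f(-3), 12) = -93/(131 + 1/(-51 + 17)) + (3 - 1*2) = -93/(131 + 1/(-34)) + (3 - 2) = -93/(131 - 1/34) + 1 = -93/4453/34 + 1 = -93*34/4453 + 1 = -3162/4453 + 1 = 1291/4453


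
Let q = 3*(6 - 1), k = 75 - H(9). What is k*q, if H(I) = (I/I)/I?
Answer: 3370/3 ≈ 1123.3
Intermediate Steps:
H(I) = 1/I
k = 674/9 (k = 75 - 1/9 = 75 - 1*⅑ = 75 - ⅑ = 674/9 ≈ 74.889)
q = 15 (q = 3*5 = 15)
k*q = (674/9)*15 = 3370/3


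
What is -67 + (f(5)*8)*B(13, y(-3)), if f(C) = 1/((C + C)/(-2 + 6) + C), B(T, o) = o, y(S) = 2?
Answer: -973/15 ≈ -64.867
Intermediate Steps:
f(C) = 2/(3*C) (f(C) = 1/((2*C)/4 + C) = 1/((2*C)*(1/4) + C) = 1/(C/2 + C) = 1/(3*C/2) = 2/(3*C))
-67 + (f(5)*8)*B(13, y(-3)) = -67 + (((2/3)/5)*8)*2 = -67 + (((2/3)*(1/5))*8)*2 = -67 + ((2/15)*8)*2 = -67 + (16/15)*2 = -67 + 32/15 = -973/15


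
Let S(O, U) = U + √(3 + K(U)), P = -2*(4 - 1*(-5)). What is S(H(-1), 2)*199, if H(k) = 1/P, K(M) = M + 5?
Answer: 398 + 199*√10 ≈ 1027.3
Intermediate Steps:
K(M) = 5 + M
P = -18 (P = -2*(4 + 5) = -2*9 = -18)
H(k) = -1/18 (H(k) = 1/(-18) = -1/18)
S(O, U) = U + √(8 + U) (S(O, U) = U + √(3 + (5 + U)) = U + √(8 + U))
S(H(-1), 2)*199 = (2 + √(8 + 2))*199 = (2 + √10)*199 = 398 + 199*√10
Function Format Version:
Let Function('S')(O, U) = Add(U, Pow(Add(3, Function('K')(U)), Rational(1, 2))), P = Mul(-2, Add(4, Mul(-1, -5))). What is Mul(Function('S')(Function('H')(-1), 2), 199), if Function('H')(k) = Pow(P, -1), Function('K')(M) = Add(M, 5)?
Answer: Add(398, Mul(199, Pow(10, Rational(1, 2)))) ≈ 1027.3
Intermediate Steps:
Function('K')(M) = Add(5, M)
P = -18 (P = Mul(-2, Add(4, 5)) = Mul(-2, 9) = -18)
Function('H')(k) = Rational(-1, 18) (Function('H')(k) = Pow(-18, -1) = Rational(-1, 18))
Function('S')(O, U) = Add(U, Pow(Add(8, U), Rational(1, 2))) (Function('S')(O, U) = Add(U, Pow(Add(3, Add(5, U)), Rational(1, 2))) = Add(U, Pow(Add(8, U), Rational(1, 2))))
Mul(Function('S')(Function('H')(-1), 2), 199) = Mul(Add(2, Pow(Add(8, 2), Rational(1, 2))), 199) = Mul(Add(2, Pow(10, Rational(1, 2))), 199) = Add(398, Mul(199, Pow(10, Rational(1, 2))))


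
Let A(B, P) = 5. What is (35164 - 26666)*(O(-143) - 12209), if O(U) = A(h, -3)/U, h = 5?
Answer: -14836590216/143 ≈ -1.0375e+8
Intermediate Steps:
O(U) = 5/U
(35164 - 26666)*(O(-143) - 12209) = (35164 - 26666)*(5/(-143) - 12209) = 8498*(5*(-1/143) - 12209) = 8498*(-5/143 - 12209) = 8498*(-1745892/143) = -14836590216/143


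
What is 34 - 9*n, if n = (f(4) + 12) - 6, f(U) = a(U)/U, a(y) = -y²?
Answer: 16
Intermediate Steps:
f(U) = -U (f(U) = (-U²)/U = -U)
n = 2 (n = (-1*4 + 12) - 6 = (-4 + 12) - 6 = 8 - 6 = 2)
34 - 9*n = 34 - 9*2 = 34 - 18 = 16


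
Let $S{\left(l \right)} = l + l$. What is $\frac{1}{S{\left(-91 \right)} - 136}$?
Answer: $- \frac{1}{318} \approx -0.0031447$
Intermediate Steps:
$S{\left(l \right)} = 2 l$
$\frac{1}{S{\left(-91 \right)} - 136} = \frac{1}{2 \left(-91\right) - 136} = \frac{1}{-182 - 136} = \frac{1}{-318} = - \frac{1}{318}$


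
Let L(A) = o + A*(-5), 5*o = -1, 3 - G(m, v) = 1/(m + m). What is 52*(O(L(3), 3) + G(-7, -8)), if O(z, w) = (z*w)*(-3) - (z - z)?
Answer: 254566/35 ≈ 7273.3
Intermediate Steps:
G(m, v) = 3 - 1/(2*m) (G(m, v) = 3 - 1/(m + m) = 3 - 1/(2*m))
o = -1/5 (o = (1/5)*(-1) = -1/5 ≈ -0.20000)
L(A) = -1/5 - 5*A (L(A) = -1/5 + A*(-5) = -1/5 - 5*A)
O(z, w) = -3*w*z (O(z, w) = (w*z)*(-3) - 1*0 = -3*w*z + 0 = -3*w*z)
52*(O(L(3), 3) + G(-7, -8)) = 52*(-3*3*(-1/5 - 5*3) + (3 - 1/2/(-7))) = 52*(-3*3*(-1/5 - 15) + (3 - 1/2*(-1/7))) = 52*(-3*3*(-76/5) + (3 + 1/14)) = 52*(684/5 + 43/14) = 52*(9791/70) = 254566/35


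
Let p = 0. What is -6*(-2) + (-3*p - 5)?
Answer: 7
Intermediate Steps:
-6*(-2) + (-3*p - 5) = -6*(-2) + (-3*0 - 5) = 12 + (0 - 5) = 12 - 5 = 7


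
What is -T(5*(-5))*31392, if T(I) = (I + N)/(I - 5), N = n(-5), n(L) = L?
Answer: -31392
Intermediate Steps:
N = -5
T(I) = 1 (T(I) = (I - 5)/(I - 5) = (-5 + I)/(-5 + I) = 1)
-T(5*(-5))*31392 = -31392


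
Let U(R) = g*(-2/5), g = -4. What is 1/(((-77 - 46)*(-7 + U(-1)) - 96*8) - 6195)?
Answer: -5/31494 ≈ -0.00015876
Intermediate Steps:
U(R) = 8/5 (U(R) = -(-8)/5 = -4*(-2/5) = 8/5)
1/(((-77 - 46)*(-7 + U(-1)) - 96*8) - 6195) = 1/(((-77 - 46)*(-7 + 8/5) - 96*8) - 6195) = 1/((-123*(-27/5) - 768) - 6195) = 1/((3321/5 - 768) - 6195) = 1/(-519/5 - 6195) = 1/(-31494/5) = -5/31494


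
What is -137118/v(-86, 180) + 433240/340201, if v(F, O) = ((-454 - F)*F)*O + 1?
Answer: 2421365066122/1938002964841 ≈ 1.2494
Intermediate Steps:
v(F, O) = 1 + F*O*(-454 - F) (v(F, O) = (F*(-454 - F))*O + 1 = F*O*(-454 - F) + 1 = 1 + F*O*(-454 - F))
-137118/v(-86, 180) + 433240/340201 = -137118/(1 - 1*180*(-86)² - 454*(-86)*180) + 433240/340201 = -137118/(1 - 1*180*7396 + 7027920) + 433240*(1/340201) = -137118/(1 - 1331280 + 7027920) + 433240/340201 = -137118/5696641 + 433240/340201 = 2421365066122/1938002964841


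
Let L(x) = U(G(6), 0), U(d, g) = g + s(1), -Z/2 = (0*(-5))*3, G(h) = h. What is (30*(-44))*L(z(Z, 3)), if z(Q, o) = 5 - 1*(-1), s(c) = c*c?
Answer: -1320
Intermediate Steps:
s(c) = c**2
Z = 0 (Z = -2*0*(-5)*3 = -0*3 = -2*0 = 0)
z(Q, o) = 6 (z(Q, o) = 5 + 1 = 6)
U(d, g) = 1 + g (U(d, g) = g + 1**2 = g + 1 = 1 + g)
L(x) = 1 (L(x) = 1 + 0 = 1)
(30*(-44))*L(z(Z, 3)) = (30*(-44))*1 = -1320*1 = -1320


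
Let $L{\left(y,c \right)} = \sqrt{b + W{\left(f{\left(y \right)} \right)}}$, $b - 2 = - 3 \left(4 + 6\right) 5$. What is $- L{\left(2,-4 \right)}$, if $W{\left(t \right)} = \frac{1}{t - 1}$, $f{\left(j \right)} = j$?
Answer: $- 7 i \sqrt{3} \approx - 12.124 i$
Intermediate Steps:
$b = -148$ ($b = 2 + - 3 \left(4 + 6\right) 5 = 2 + \left(-3\right) 10 \cdot 5 = 2 - 150 = -148$)
$W{\left(t \right)} = \frac{1}{-1 + t}$
$L{\left(y,c \right)} = \sqrt{-148 + \frac{1}{-1 + y}}$
$- L{\left(2,-4 \right)} = - \sqrt{\frac{149 - 296}{-1 + 2}} = - \sqrt{\frac{149 - 296}{1}} = - \sqrt{1 \left(-147\right)} = - \sqrt{-147} = - 7 i \sqrt{3}$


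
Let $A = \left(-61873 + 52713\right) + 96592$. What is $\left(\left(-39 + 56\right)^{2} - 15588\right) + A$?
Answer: $72133$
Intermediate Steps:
$A = 87432$ ($A = -9160 + 96592 = 87432$)
$\left(\left(-39 + 56\right)^{2} - 15588\right) + A = \left(\left(-39 + 56\right)^{2} - 15588\right) + 87432 = \left(17^{2} - 15588\right) + 87432 = \left(289 - 15588\right) + 87432 = -15299 + 87432 = 72133$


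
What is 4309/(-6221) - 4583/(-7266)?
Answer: -2798351/45201786 ≈ -0.061908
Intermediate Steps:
4309/(-6221) - 4583/(-7266) = 4309*(-1/6221) - 4583*(-1/7266) = -4309/6221 + 4583/7266 = -2798351/45201786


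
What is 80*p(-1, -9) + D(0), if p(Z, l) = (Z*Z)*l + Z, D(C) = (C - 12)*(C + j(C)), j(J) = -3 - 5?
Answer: -704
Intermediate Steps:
j(J) = -8
D(C) = (-12 + C)*(-8 + C) (D(C) = (C - 12)*(C - 8) = (-12 + C)*(-8 + C))
p(Z, l) = Z + l*Z² (p(Z, l) = Z²*l + Z = l*Z² + Z = Z + l*Z²)
80*p(-1, -9) + D(0) = 80*(-(1 - 1*(-9))) + (96 + 0² - 20*0) = 80*(-(1 + 9)) + (96 + 0 + 0) = 80*(-1*10) + 96 = 80*(-10) + 96 = -800 + 96 = -704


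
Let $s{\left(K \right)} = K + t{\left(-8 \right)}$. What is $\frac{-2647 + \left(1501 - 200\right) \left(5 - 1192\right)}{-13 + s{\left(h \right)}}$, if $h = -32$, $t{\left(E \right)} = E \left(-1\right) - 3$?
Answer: $\frac{773467}{20} \approx 38673.0$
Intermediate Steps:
$t{\left(E \right)} = -3 - E$ ($t{\left(E \right)} = - E - 3 = -3 - E$)
$s{\left(K \right)} = 5 + K$ ($s{\left(K \right)} = K - -5 = K + \left(-3 + 8\right) = K + 5 = 5 + K$)
$\frac{-2647 + \left(1501 - 200\right) \left(5 - 1192\right)}{-13 + s{\left(h \right)}} = \frac{-2647 + \left(1501 - 200\right) \left(5 - 1192\right)}{-13 + \left(5 - 32\right)} = \frac{-2647 + 1301 \left(-1187\right)}{-13 - 27} = \frac{-2647 - 1544287}{-40} = \left(-1546934\right) \left(- \frac{1}{40}\right) = \frac{773467}{20}$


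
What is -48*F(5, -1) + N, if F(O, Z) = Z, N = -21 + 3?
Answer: 30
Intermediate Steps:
N = -18
-48*F(5, -1) + N = -48*(-1) - 18 = 48 - 18 = 30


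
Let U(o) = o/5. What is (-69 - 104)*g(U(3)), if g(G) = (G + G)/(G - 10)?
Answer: 1038/47 ≈ 22.085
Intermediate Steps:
U(o) = o/5 (U(o) = o*(⅕) = o/5)
g(G) = 2*G/(-10 + G) (g(G) = (2*G)/(-10 + G) = 2*G/(-10 + G))
(-69 - 104)*g(U(3)) = (-69 - 104)*(2*((⅕)*3)/(-10 + (⅕)*3)) = -346*3/(5*(-10 + ⅗)) = -346*3/(5*(-47/5)) = -346*3*(-5)/(5*47) = -173*(-6/47) = 1038/47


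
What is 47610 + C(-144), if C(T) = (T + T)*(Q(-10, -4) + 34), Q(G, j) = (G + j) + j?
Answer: 43002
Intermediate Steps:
Q(G, j) = G + 2*j
C(T) = 32*T (C(T) = (T + T)*((-10 + 2*(-4)) + 34) = (2*T)*((-10 - 8) + 34) = (2*T)*(-18 + 34) = (2*T)*16 = 32*T)
47610 + C(-144) = 47610 + 32*(-144) = 47610 - 4608 = 43002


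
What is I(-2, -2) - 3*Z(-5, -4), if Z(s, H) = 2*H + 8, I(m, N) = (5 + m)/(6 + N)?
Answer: 3/4 ≈ 0.75000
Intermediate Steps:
I(m, N) = (5 + m)/(6 + N)
Z(s, H) = 8 + 2*H
I(-2, -2) - 3*Z(-5, -4) = (5 - 2)/(6 - 2) - 3*(8 + 2*(-4)) = 3/4 - 3*(8 - 8) = (1/4)*3 - 3*0 = 3/4 + 0 = 3/4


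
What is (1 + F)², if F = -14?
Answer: 169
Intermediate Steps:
(1 + F)² = (1 - 14)² = (-13)² = 169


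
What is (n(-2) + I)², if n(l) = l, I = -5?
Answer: 49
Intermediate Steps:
(n(-2) + I)² = (-2 - 5)² = (-7)² = 49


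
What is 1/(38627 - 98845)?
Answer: -1/60218 ≈ -1.6606e-5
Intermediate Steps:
1/(38627 - 98845) = 1/(-60218) = -1/60218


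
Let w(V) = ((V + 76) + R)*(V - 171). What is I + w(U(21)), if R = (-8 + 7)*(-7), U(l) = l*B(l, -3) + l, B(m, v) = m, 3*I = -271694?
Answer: 204091/3 ≈ 68030.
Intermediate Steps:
I = -271694/3 (I = (⅓)*(-271694) = -271694/3 ≈ -90565.)
U(l) = l + l² (U(l) = l*l + l = l² + l = l + l²)
R = 7 (R = -1*(-7) = 7)
w(V) = (-171 + V)*(83 + V) (w(V) = ((V + 76) + 7)*(V - 171) = ((76 + V) + 7)*(-171 + V) = (83 + V)*(-171 + V) = (-171 + V)*(83 + V))
I + w(U(21)) = -271694/3 + (-14193 + (21*(1 + 21))² - 1848*(1 + 21)) = -271694/3 + (-14193 + (21*22)² - 1848*22) = -271694/3 + (-14193 + 462² - 88*462) = -271694/3 + (-14193 + 213444 - 40656) = -271694/3 + 158595 = 204091/3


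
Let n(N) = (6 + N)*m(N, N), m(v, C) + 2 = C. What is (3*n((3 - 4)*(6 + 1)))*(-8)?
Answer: -216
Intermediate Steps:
m(v, C) = -2 + C
n(N) = (-2 + N)*(6 + N) (n(N) = (6 + N)*(-2 + N) = (-2 + N)*(6 + N))
(3*n((3 - 4)*(6 + 1)))*(-8) = (3*((-2 + (3 - 4)*(6 + 1))*(6 + (3 - 4)*(6 + 1))))*(-8) = (3*((-2 - 1*7)*(6 - 1*7)))*(-8) = (3*((-2 - 7)*(6 - 7)))*(-8) = (3*(-9*(-1)))*(-8) = (3*9)*(-8) = 27*(-8) = -216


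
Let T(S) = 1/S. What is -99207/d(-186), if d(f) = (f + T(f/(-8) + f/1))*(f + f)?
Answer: -694449/484360 ≈ -1.4337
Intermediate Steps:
d(f) = 2*f*(f + 8/(7*f)) (d(f) = (f + 1/(f/(-8) + f/1))*(f + f) = (f + 1/(f*(-⅛) + f*1))*(2*f) = (f + 1/(-f/8 + f))*(2*f) = (f + 1/(7*f/8))*(2*f) = (f + 8/(7*f))*(2*f) = 2*f*(f + 8/(7*f)))
-99207/d(-186) = -99207/(16/7 + 2*(-186)²) = -99207/(16/7 + 2*34596) = -99207/(16/7 + 69192) = -99207/484360/7 = -99207*7/484360 = -694449/484360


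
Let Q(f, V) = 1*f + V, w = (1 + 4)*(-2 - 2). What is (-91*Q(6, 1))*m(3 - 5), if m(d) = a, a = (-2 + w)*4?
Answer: 56056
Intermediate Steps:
w = -20 (w = 5*(-4) = -20)
a = -88 (a = (-2 - 20)*4 = -22*4 = -88)
m(d) = -88
Q(f, V) = V + f (Q(f, V) = f + V = V + f)
(-91*Q(6, 1))*m(3 - 5) = -91*(1 + 6)*(-88) = -91*7*(-88) = -637*(-88) = 56056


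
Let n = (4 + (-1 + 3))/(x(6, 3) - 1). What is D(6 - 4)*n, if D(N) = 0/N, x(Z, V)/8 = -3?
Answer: 0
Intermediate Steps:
x(Z, V) = -24 (x(Z, V) = 8*(-3) = -24)
D(N) = 0
n = -6/25 (n = (4 + (-1 + 3))/(-24 - 1) = (4 + 2)/(-25) = 6*(-1/25) = -6/25 ≈ -0.24000)
D(6 - 4)*n = 0*(-6/25) = 0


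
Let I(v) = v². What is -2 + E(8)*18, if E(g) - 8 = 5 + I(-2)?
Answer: 304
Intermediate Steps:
E(g) = 17 (E(g) = 8 + (5 + (-2)²) = 8 + (5 + 4) = 8 + 9 = 17)
-2 + E(8)*18 = -2 + 17*18 = -2 + 306 = 304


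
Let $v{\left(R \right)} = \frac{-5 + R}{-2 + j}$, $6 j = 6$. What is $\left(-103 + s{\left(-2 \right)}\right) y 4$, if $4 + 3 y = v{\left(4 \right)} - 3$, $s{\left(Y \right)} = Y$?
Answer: $840$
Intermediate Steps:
$j = 1$ ($j = \frac{1}{6} \cdot 6 = 1$)
$v{\left(R \right)} = 5 - R$ ($v{\left(R \right)} = \frac{-5 + R}{-2 + 1} = \frac{-5 + R}{-1} = \left(-5 + R\right) \left(-1\right) = 5 - R$)
$y = -2$ ($y = - \frac{4}{3} + \frac{\left(5 - 4\right) - 3}{3} = - \frac{4}{3} + \frac{1 - 3}{3} = - \frac{4}{3} + \frac{1}{3} \left(-2\right) = - \frac{4}{3} - \frac{2}{3} = -2$)
$\left(-103 + s{\left(-2 \right)}\right) y 4 = \left(-103 - 2\right) \left(\left(-2\right) 4\right) = \left(-105\right) \left(-8\right) = 840$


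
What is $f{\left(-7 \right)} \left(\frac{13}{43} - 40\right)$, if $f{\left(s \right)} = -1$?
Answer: $\frac{1707}{43} \approx 39.698$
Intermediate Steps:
$f{\left(-7 \right)} \left(\frac{13}{43} - 40\right) = - (\frac{13}{43} - 40) = \left(-1\right) \left(- \frac{1707}{43}\right) = \frac{1707}{43}$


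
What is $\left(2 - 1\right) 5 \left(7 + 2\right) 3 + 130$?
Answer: $265$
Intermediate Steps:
$\left(2 - 1\right) 5 \left(7 + 2\right) 3 + 130 = 1 \cdot 5 \cdot 9 \cdot 3 + 130 = 5 \cdot 27 + 130 = 135 + 130 = 265$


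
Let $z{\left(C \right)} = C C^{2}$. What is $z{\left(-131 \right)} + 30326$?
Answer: $-2217765$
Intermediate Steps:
$z{\left(C \right)} = C^{3}$
$z{\left(-131 \right)} + 30326 = \left(-131\right)^{3} + 30326 = -2248091 + 30326 = -2217765$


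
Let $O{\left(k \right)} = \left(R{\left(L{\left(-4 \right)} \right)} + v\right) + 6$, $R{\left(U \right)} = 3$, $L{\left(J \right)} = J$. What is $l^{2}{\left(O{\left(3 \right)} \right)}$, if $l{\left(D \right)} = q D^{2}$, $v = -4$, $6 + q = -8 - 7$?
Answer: $275625$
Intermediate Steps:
$q = -21$ ($q = -6 - 15 = -21$)
$O{\left(k \right)} = 5$ ($O{\left(k \right)} = \left(3 - 4\right) + 6 = -1 + 6 = 5$)
$l{\left(D \right)} = - 21 D^{2}$
$l^{2}{\left(O{\left(3 \right)} \right)} = \left(- 21 \cdot 5^{2}\right)^{2} = \left(\left(-21\right) 25\right)^{2} = \left(-525\right)^{2} = 275625$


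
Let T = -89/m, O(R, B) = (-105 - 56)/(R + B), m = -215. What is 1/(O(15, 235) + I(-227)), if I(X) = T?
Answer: -10750/2473 ≈ -4.3469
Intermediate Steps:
O(R, B) = -161/(B + R)
T = 89/215 (T = -89/(-215) = -89*(-1/215) = 89/215 ≈ 0.41395)
I(X) = 89/215
1/(O(15, 235) + I(-227)) = 1/(-161/(235 + 15) + 89/215) = 1/(-161/250 + 89/215) = 1/(-2473/10750) = -10750/2473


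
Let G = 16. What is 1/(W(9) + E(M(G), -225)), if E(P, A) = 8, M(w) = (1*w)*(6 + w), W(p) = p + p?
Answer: 1/26 ≈ 0.038462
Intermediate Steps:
W(p) = 2*p
M(w) = w*(6 + w)
1/(W(9) + E(M(G), -225)) = 1/(2*9 + 8) = 1/(18 + 8) = 1/26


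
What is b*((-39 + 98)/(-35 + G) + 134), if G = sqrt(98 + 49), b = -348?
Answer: -3539334/77 + 10266*sqrt(3)/77 ≈ -45734.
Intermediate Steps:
G = 7*sqrt(3) (G = sqrt(147) = 7*sqrt(3) ≈ 12.124)
b*((-39 + 98)/(-35 + G) + 134) = -348*((-39 + 98)/(-35 + 7*sqrt(3)) + 134) = -348*(59/(-35 + 7*sqrt(3)) + 134) = -348*(134 + 59/(-35 + 7*sqrt(3))) = -46632 - 20532/(-35 + 7*sqrt(3))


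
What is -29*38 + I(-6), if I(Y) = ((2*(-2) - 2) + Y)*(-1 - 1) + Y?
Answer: -1084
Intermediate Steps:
I(Y) = 12 - Y (I(Y) = ((-4 - 2) + Y)*(-2) + Y = (-6 + Y)*(-2) + Y = (12 - 2*Y) + Y = 12 - Y)
-29*38 + I(-6) = -29*38 + (12 - 1*(-6)) = -1102 + (12 + 6) = -1102 + 18 = -1084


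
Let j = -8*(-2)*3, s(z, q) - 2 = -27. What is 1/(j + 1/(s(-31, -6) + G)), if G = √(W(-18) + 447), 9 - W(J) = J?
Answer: 7223/345505 + √474/345505 ≈ 0.020969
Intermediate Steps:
W(J) = 9 - J
s(z, q) = -25 (s(z, q) = 2 - 27 = -25)
G = √474 (G = √((9 - 1*(-18)) + 447) = √((9 + 18) + 447) = √(27 + 447) = √474 ≈ 21.772)
j = 48 (j = 16*3 = 48)
1/(j + 1/(s(-31, -6) + G)) = 1/(48 + 1/(-25 + √474))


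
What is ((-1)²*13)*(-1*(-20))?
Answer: 260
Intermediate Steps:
((-1)²*13)*(-1*(-20)) = (1*13)*20 = 13*20 = 260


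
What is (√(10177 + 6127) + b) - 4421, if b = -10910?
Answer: -15331 + 4*√1019 ≈ -15203.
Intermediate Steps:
(√(10177 + 6127) + b) - 4421 = (√(10177 + 6127) - 10910) - 4421 = (√16304 - 10910) - 4421 = (4*√1019 - 10910) - 4421 = (-10910 + 4*√1019) - 4421 = -15331 + 4*√1019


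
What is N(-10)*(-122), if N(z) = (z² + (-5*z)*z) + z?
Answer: 50020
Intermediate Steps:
N(z) = z - 4*z² (N(z) = (z² - 5*z²) + z = -4*z² + z = z - 4*z²)
N(-10)*(-122) = -10*(1 - 4*(-10))*(-122) = -10*(1 + 40)*(-122) = -10*41*(-122) = -410*(-122) = 50020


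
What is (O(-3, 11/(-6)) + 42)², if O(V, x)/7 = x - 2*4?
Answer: 25921/36 ≈ 720.03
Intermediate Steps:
O(V, x) = -56 + 7*x (O(V, x) = 7*(x - 2*4) = 7*(x - 8) = 7*(-8 + x) = -56 + 7*x)
(O(-3, 11/(-6)) + 42)² = ((-56 + 7*(11/(-6))) + 42)² = ((-56 + 7*(11*(-⅙))) + 42)² = ((-56 + 7*(-11/6)) + 42)² = ((-56 - 77/6) + 42)² = (-413/6 + 42)² = (-161/6)² = 25921/36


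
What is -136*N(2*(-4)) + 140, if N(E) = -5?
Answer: 820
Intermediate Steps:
-136*N(2*(-4)) + 140 = -136*(-5) + 140 = 680 + 140 = 820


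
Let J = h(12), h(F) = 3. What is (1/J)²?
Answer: ⅑ ≈ 0.11111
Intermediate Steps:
J = 3
(1/J)² = (1/3)² = (⅓)² = ⅑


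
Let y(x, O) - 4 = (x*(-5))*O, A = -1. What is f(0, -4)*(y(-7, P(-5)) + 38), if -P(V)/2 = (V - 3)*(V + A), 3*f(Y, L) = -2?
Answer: 2212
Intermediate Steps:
f(Y, L) = -⅔ (f(Y, L) = (⅓)*(-2) = -⅔)
P(V) = -2*(-1 + V)*(-3 + V) (P(V) = -2*(V - 3)*(V - 1) = -2*(-3 + V)*(-1 + V) = -2*(-1 + V)*(-3 + V))
y(x, O) = 4 - 5*O*x (y(x, O) = 4 + (x*(-5))*O = 4 + (-5*x)*O = 4 - 5*O*x)
f(0, -4)*(y(-7, P(-5)) + 38) = -2*((4 - 5*(-6 - 2*(-5)² + 8*(-5))*(-7)) + 38)/3 = -2*((4 - 5*(-6 - 2*25 - 40)*(-7)) + 38)/3 = -2*((4 - 5*(-6 - 50 - 40)*(-7)) + 38)/3 = -2*((4 - 5*(-96)*(-7)) + 38)/3 = -2*((4 - 3360) + 38)/3 = -2*(-3356 + 38)/3 = -⅔*(-3318) = 2212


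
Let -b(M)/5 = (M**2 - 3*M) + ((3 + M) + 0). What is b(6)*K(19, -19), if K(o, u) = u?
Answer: 2565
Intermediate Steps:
b(M) = -15 - 5*M**2 + 10*M (b(M) = -5*((M**2 - 3*M) + ((3 + M) + 0)) = -5*((M**2 - 3*M) + (3 + M)) = -5*(3 + M**2 - 2*M) = -15 - 5*M**2 + 10*M)
b(6)*K(19, -19) = (-15 - 5*6**2 + 10*6)*(-19) = (-15 - 5*36 + 60)*(-19) = (-15 - 180 + 60)*(-19) = -135*(-19) = 2565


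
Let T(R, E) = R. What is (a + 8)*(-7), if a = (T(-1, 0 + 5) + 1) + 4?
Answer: -84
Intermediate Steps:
a = 4 (a = (-1 + 1) + 4 = 0 + 4 = 4)
(a + 8)*(-7) = (4 + 8)*(-7) = 12*(-7) = -84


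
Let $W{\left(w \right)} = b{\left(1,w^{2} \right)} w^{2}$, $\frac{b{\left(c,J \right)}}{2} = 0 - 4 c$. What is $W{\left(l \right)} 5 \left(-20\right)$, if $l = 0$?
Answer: $0$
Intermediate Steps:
$b{\left(c,J \right)} = - 8 c$ ($b{\left(c,J \right)} = 2 \left(0 - 4 c\right) = 2 \left(- 4 c\right) = - 8 c$)
$W{\left(w \right)} = - 8 w^{2}$ ($W{\left(w \right)} = \left(-8\right) 1 w^{2} = - 8 w^{2}$)
$W{\left(l \right)} 5 \left(-20\right) = - 8 \cdot 0^{2} \cdot 5 \left(-20\right) = \left(-8\right) 0 \cdot 5 \left(-20\right) = 0 \cdot 5 \left(-20\right) = 0 \left(-20\right) = 0$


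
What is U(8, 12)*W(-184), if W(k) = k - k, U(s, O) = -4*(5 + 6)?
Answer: 0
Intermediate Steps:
U(s, O) = -44 (U(s, O) = -4*11 = -44)
W(k) = 0
U(8, 12)*W(-184) = -44*0 = 0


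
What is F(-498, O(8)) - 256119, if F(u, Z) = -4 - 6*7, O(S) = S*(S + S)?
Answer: -256165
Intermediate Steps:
O(S) = 2*S² (O(S) = S*(2*S) = 2*S²)
F(u, Z) = -46 (F(u, Z) = -4 - 42 = -46)
F(-498, O(8)) - 256119 = -46 - 256119 = -256165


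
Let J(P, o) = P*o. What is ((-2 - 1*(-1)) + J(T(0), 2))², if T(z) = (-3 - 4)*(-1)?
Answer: 169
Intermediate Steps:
T(z) = 7 (T(z) = -7*(-1) = 7)
((-2 - 1*(-1)) + J(T(0), 2))² = ((-2 - 1*(-1)) + 7*2)² = ((-2 + 1) + 14)² = (-1 + 14)² = 13² = 169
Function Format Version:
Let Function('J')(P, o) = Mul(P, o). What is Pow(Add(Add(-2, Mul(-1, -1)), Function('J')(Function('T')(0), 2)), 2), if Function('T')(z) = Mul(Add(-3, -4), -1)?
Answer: 169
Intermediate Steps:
Function('T')(z) = 7 (Function('T')(z) = Mul(-7, -1) = 7)
Pow(Add(Add(-2, Mul(-1, -1)), Function('J')(Function('T')(0), 2)), 2) = Pow(Add(Add(-2, Mul(-1, -1)), Mul(7, 2)), 2) = Pow(Add(Add(-2, 1), 14), 2) = Pow(Add(-1, 14), 2) = Pow(13, 2) = 169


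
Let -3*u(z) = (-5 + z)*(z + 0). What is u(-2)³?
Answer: -2744/27 ≈ -101.63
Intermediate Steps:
u(z) = -z*(-5 + z)/3 (u(z) = -(-5 + z)*(z + 0)/3 = -(-5 + z)*z/3 = -z*(-5 + z)/3)
u(-2)³ = ((⅓)*(-2)*(5 - 1*(-2)))³ = ((⅓)*(-2)*(5 + 2))³ = ((⅓)*(-2)*7)³ = (-14/3)³ = -2744/27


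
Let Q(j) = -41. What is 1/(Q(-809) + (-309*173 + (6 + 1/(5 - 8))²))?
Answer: -9/481193 ≈ -1.8704e-5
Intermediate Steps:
1/(Q(-809) + (-309*173 + (6 + 1/(5 - 8))²)) = 1/(-41 + (-309*173 + (6 + 1/(5 - 8))²)) = 1/(-41 + (-53457 + (6 + 1/(-3))²)) = 1/(-41 + (-53457 + (6 - ⅓)²)) = 1/(-41 + (-53457 + (17/3)²)) = 1/(-41 + (-53457 + 289/9)) = 1/(-41 - 480824/9) = 1/(-481193/9) = -9/481193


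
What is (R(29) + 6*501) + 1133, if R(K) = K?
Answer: 4168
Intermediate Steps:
(R(29) + 6*501) + 1133 = (29 + 6*501) + 1133 = (29 + 3006) + 1133 = 3035 + 1133 = 4168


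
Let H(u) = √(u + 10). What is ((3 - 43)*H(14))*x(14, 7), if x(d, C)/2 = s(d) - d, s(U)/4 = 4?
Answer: -320*√6 ≈ -783.84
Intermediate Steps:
s(U) = 16 (s(U) = 4*4 = 16)
H(u) = √(10 + u)
x(d, C) = 32 - 2*d (x(d, C) = 2*(16 - d) = 32 - 2*d)
((3 - 43)*H(14))*x(14, 7) = ((3 - 43)*√(10 + 14))*(32 - 2*14) = (-80*√6)*(32 - 28) = -80*√6*4 = -320*√6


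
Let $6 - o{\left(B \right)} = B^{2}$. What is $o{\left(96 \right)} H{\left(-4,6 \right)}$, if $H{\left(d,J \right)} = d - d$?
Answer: $0$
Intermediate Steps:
$H{\left(d,J \right)} = 0$
$o{\left(B \right)} = 6 - B^{2}$
$o{\left(96 \right)} H{\left(-4,6 \right)} = \left(6 - 96^{2}\right) 0 = \left(6 - 9216\right) 0 = \left(-9210\right) 0 = 0$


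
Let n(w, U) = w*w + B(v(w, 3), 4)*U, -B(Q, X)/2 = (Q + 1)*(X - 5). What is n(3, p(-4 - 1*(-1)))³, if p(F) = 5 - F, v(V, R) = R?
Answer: 389017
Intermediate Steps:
B(Q, X) = -2*(1 + Q)*(-5 + X) (B(Q, X) = -2*(Q + 1)*(X - 5) = -2*(1 + Q)*(-5 + X))
n(w, U) = w² + 8*U (n(w, U) = w*w + (10 - 2*4 + 10*3 - 2*3*4)*U = w² + (10 - 8 + 30 - 24)*U = w² + 8*U)
n(3, p(-4 - 1*(-1)))³ = (3² + 8*(5 - (-4 - 1*(-1))))³ = (9 + 8*(5 - (-4 + 1)))³ = (9 + 8*(5 - 1*(-3)))³ = (9 + 8*(5 + 3))³ = (9 + 8*8)³ = (9 + 64)³ = 73³ = 389017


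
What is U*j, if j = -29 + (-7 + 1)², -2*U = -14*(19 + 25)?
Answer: 2156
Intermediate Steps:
U = 308 (U = -(-7)*(19 + 25) = -(-7)*44 = -½*(-616) = 308)
j = 7 (j = -29 + (-6)² = -29 + 36 = 7)
U*j = 308*7 = 2156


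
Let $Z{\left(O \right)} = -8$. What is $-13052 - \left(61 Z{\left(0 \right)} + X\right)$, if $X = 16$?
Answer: $-12580$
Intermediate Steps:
$-13052 - \left(61 Z{\left(0 \right)} + X\right) = -13052 - \left(61 \left(-8\right) + 16\right) = -13052 - \left(-488 + 16\right) = -13052 - -472 = -13052 + 472 = -12580$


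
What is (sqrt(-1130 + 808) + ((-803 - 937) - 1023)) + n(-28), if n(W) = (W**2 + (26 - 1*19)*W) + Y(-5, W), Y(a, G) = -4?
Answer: -2179 + I*sqrt(322) ≈ -2179.0 + 17.944*I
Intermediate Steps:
n(W) = -4 + W**2 + 7*W (n(W) = (W**2 + (26 - 1*19)*W) - 4 = (W**2 + (26 - 19)*W) - 4 = (W**2 + 7*W) - 4 = -4 + W**2 + 7*W)
(sqrt(-1130 + 808) + ((-803 - 937) - 1023)) + n(-28) = (sqrt(-1130 + 808) + ((-803 - 937) - 1023)) + (-4 + (-28)**2 + 7*(-28)) = (sqrt(-322) + (-1740 - 1023)) + (-4 + 784 - 196) = (I*sqrt(322) - 2763) + 584 = (-2763 + I*sqrt(322)) + 584 = -2179 + I*sqrt(322)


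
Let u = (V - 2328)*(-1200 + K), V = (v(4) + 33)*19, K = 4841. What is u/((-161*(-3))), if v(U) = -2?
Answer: -6331699/483 ≈ -13109.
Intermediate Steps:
V = 589 (V = (-2 + 33)*19 = 31*19 = 589)
u = -6331699 (u = (589 - 2328)*(-1200 + 4841) = -1739*3641 = -6331699)
u/((-161*(-3))) = -6331699/((-161*(-3))) = -6331699/483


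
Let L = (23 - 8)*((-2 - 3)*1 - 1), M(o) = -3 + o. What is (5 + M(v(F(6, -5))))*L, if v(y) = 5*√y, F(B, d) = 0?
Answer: -180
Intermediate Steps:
L = -90 (L = 15*(-5*1 - 1) = 15*(-5 - 1) = 15*(-6) = -90)
(5 + M(v(F(6, -5))))*L = (5 + (-3 + 5*√0))*(-90) = (5 + (-3 + 5*0))*(-90) = (5 + (-3 + 0))*(-90) = (5 - 3)*(-90) = 2*(-90) = -180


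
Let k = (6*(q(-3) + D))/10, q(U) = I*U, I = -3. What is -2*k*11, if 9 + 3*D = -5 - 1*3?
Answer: -44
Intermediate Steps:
q(U) = -3*U
D = -17/3 (D = -3 + (-5 - 1*3)/3 = -3 + (-5 - 3)/3 = -3 + (⅓)*(-8) = -3 - 8/3 = -17/3 ≈ -5.6667)
k = 2 (k = (6*(-3*(-3) - 17/3))/10 = (6*(9 - 17/3))*(⅒) = (6*(10/3))*(⅒) = 20*(⅒) = 2)
-2*k*11 = -2*2*11 = -4*11 = -44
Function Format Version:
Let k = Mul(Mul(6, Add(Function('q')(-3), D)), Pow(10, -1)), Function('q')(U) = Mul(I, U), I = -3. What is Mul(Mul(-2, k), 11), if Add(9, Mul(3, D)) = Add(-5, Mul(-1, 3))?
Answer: -44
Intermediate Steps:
Function('q')(U) = Mul(-3, U)
D = Rational(-17, 3) (D = Add(-3, Mul(Rational(1, 3), Add(-5, Mul(-1, 3)))) = Add(-3, Mul(Rational(1, 3), Add(-5, -3))) = Add(-3, Mul(Rational(1, 3), -8)) = Add(-3, Rational(-8, 3)) = Rational(-17, 3) ≈ -5.6667)
k = 2 (k = Mul(Mul(6, Add(Mul(-3, -3), Rational(-17, 3))), Pow(10, -1)) = Mul(Mul(6, Add(9, Rational(-17, 3))), Rational(1, 10)) = Mul(Mul(6, Rational(10, 3)), Rational(1, 10)) = Mul(20, Rational(1, 10)) = 2)
Mul(Mul(-2, k), 11) = Mul(Mul(-2, 2), 11) = Mul(-4, 11) = -44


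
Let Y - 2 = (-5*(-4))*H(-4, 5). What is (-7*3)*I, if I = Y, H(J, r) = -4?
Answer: 1638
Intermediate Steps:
Y = -78 (Y = 2 - 5*(-4)*(-4) = 2 + 20*(-4) = 2 - 80 = -78)
I = -78
(-7*3)*I = -7*3*(-78) = -21*(-78) = 1638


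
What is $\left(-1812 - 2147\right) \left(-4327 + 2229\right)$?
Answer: $8305982$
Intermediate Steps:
$\left(-1812 - 2147\right) \left(-4327 + 2229\right) = \left(-1812 - 2147\right) \left(-2098\right) = \left(-3959\right) \left(-2098\right) = 8305982$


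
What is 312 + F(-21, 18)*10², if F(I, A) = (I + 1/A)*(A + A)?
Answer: -75088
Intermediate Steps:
F(I, A) = 2*A*(I + 1/A) (F(I, A) = (I + 1/A)*(2*A) = 2*A*(I + 1/A))
312 + F(-21, 18)*10² = 312 + (2 + 2*18*(-21))*10² = 312 + (2 - 756)*100 = 312 - 754*100 = 312 - 75400 = -75088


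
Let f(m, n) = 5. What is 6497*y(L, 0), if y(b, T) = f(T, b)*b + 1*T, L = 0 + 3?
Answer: 97455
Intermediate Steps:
L = 3
y(b, T) = T + 5*b (y(b, T) = 5*b + 1*T = 5*b + T = T + 5*b)
6497*y(L, 0) = 6497*(0 + 5*3) = 6497*(0 + 15) = 6497*15 = 97455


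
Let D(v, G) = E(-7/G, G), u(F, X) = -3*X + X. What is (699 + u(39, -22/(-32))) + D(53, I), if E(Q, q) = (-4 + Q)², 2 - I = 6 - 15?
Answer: 696109/968 ≈ 719.12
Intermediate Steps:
u(F, X) = -2*X
I = 11 (I = 2 - (6 - 15) = 2 - 1*(-9) = 2 + 9 = 11)
D(v, G) = (-4 - 7/G)²
(699 + u(39, -22/(-32))) + D(53, I) = (699 - (-44)/(-32)) + (7 + 4*11)²/11² = (699 - (-44)*(-1)/32) + (7 + 44)²/121 = (699 - 2*11/16) + (1/121)*51² = (699 - 11/8) + (1/121)*2601 = 5581/8 + 2601/121 = 696109/968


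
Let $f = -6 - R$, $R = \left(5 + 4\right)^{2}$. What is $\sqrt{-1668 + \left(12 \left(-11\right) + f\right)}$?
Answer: $i \sqrt{1887} \approx 43.44 i$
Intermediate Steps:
$R = 81$ ($R = 9^{2} = 81$)
$f = -87$ ($f = -6 - 81 = -87$)
$\sqrt{-1668 + \left(12 \left(-11\right) + f\right)} = \sqrt{-1668 + \left(12 \left(-11\right) - 87\right)} = \sqrt{-1668 - 219} = \sqrt{-1887} = i \sqrt{1887}$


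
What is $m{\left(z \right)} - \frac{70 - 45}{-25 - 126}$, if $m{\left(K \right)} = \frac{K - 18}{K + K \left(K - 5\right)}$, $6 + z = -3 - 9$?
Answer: $\frac{124}{1661} \approx 0.074654$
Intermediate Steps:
$z = -18$ ($z = -6 - 12 = -18$)
$m{\left(K \right)} = \frac{-18 + K}{K + K \left(-5 + K\right)}$
$m{\left(z \right)} - \frac{70 - 45}{-25 - 126} = \frac{-18 - 18}{\left(-18\right) \left(-4 - 18\right)} - \frac{70 - 45}{-25 - 126} = \left(- \frac{1}{18}\right) \frac{1}{-22} \left(-36\right) - \frac{25}{-151} = \left(- \frac{1}{18}\right) \left(- \frac{1}{22}\right) \left(-36\right) - 25 \left(- \frac{1}{151}\right) = - \frac{1}{11} - - \frac{25}{151} = - \frac{1}{11} + \frac{25}{151} = \frac{124}{1661}$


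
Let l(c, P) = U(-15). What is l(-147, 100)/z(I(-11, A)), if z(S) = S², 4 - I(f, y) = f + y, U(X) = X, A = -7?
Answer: -15/484 ≈ -0.030992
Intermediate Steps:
l(c, P) = -15
I(f, y) = 4 - f - y (I(f, y) = 4 - (f + y) = 4 + (-f - y) = 4 - f - y)
l(-147, 100)/z(I(-11, A)) = -15/(4 - 1*(-11) - 1*(-7))² = -15/(4 + 11 + 7)² = -15/(22²) = -15/484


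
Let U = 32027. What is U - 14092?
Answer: 17935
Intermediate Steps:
U - 14092 = 32027 - 14092 = 17935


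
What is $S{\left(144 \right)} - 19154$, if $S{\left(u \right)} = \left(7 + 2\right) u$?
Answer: $-17858$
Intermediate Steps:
$S{\left(u \right)} = 9 u$
$S{\left(144 \right)} - 19154 = 9 \cdot 144 - 19154 = 1296 - 19154 = -17858$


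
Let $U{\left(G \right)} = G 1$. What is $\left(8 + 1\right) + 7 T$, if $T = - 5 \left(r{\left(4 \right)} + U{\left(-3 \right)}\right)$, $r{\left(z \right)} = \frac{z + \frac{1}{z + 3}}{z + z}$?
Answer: $\frac{767}{8} \approx 95.875$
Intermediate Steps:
$r{\left(z \right)} = \frac{z + \frac{1}{3 + z}}{2 z}$
$U{\left(G \right)} = G$
$T = \frac{695}{56}$ ($T = - 5 \left(\frac{1 + 4^{2} + 3 \cdot 4}{2 \cdot 4 \left(3 + 4\right)} - 3\right) = - 5 \left(\frac{1}{2} \cdot \frac{1}{4} \cdot \frac{1}{7} \left(1 + 16 + 12\right) - 3\right) = - 5 \left(\frac{1}{2} \cdot \frac{1}{4} \cdot \frac{1}{7} \cdot 29 - 3\right) = - 5 \left(\frac{29}{56} - 3\right) = \left(-5\right) \left(- \frac{139}{56}\right) = \frac{695}{56} \approx 12.411$)
$\left(8 + 1\right) + 7 T = \left(8 + 1\right) + 7 \cdot \frac{695}{56} = 9 + \frac{695}{8} = \frac{767}{8}$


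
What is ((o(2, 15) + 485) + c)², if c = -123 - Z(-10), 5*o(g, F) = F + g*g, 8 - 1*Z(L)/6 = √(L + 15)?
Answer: 2529421/25 + 19068*√5/5 ≈ 1.0970e+5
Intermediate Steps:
Z(L) = 48 - 6*√(15 + L) (Z(L) = 48 - 6*√(L + 15) = 48 - 6*√(15 + L))
o(g, F) = F/5 + g²/5 (o(g, F) = (F + g*g)/5 = (F + g²)/5 = F/5 + g²/5)
c = -171 + 6*√5 (c = -123 - (48 - 6*√(15 - 10)) = -123 - (48 - 6*√5) = -123 + (-48 + 6*√5) = -171 + 6*√5 ≈ -157.58)
((o(2, 15) + 485) + c)² = ((((⅕)*15 + (⅕)*2²) + 485) + (-171 + 6*√5))² = (((3 + (⅕)*4) + 485) + (-171 + 6*√5))² = (((3 + ⅘) + 485) + (-171 + 6*√5))² = ((19/5 + 485) + (-171 + 6*√5))² = (2444/5 + (-171 + 6*√5))² = (1589/5 + 6*√5)²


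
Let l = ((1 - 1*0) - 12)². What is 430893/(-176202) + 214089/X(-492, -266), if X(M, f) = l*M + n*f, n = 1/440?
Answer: -516389642987/85472150998 ≈ -6.0416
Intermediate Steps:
n = 1/440 ≈ 0.0022727
l = 121 (l = ((1 + 0) - 12)² = (1 - 12)² = (-11)² = 121)
X(M, f) = 121*M + f/440
430893/(-176202) + 214089/X(-492, -266) = 430893/(-176202) + 214089/(121*(-492) + (1/440)*(-266)) = 430893*(-1/176202) + 214089/(-59532 - 133/220) = -15959/6526 + 214089/(-13097173/220) = -15959/6526 + 214089*(-220/13097173) = -15959/6526 - 47099580/13097173 = -516389642987/85472150998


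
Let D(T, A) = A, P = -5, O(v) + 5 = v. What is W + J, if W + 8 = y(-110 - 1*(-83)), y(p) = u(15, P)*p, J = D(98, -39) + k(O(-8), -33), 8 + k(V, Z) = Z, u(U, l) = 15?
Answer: -493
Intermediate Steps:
O(v) = -5 + v
k(V, Z) = -8 + Z
J = -80 (J = -39 + (-8 - 33) = -39 - 41 = -80)
y(p) = 15*p
W = -413 (W = -8 + 15*(-110 - 1*(-83)) = -8 + 15*(-110 + 83) = -8 + 15*(-27) = -8 - 405 = -413)
W + J = -413 - 80 = -493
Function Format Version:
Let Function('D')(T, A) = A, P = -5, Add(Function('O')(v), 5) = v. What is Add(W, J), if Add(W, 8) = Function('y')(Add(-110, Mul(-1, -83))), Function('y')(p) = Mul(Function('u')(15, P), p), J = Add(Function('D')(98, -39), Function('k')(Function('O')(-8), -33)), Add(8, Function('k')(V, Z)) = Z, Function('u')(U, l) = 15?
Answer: -493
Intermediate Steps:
Function('O')(v) = Add(-5, v)
Function('k')(V, Z) = Add(-8, Z)
J = -80 (J = Add(-39, Add(-8, -33)) = Add(-39, -41) = -80)
Function('y')(p) = Mul(15, p)
W = -413 (W = Add(-8, Mul(15, Add(-110, Mul(-1, -83)))) = Add(-8, Mul(15, Add(-110, 83))) = Add(-8, Mul(15, -27)) = Add(-8, -405) = -413)
Add(W, J) = Add(-413, -80) = -493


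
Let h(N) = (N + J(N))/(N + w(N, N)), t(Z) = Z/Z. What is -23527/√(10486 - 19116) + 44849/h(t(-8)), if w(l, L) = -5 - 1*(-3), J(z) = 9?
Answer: -44849/10 + 23527*I*√8630/8630 ≈ -4484.9 + 253.26*I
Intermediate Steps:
t(Z) = 1
w(l, L) = -2 (w(l, L) = -5 + 3 = -2)
h(N) = (9 + N)/(-2 + N) (h(N) = (N + 9)/(N - 2) = (9 + N)/(-2 + N))
-23527/√(10486 - 19116) + 44849/h(t(-8)) = -23527/√(10486 - 19116) + 44849/(((9 + 1)/(-2 + 1))) = -23527*(-I*√8630/8630) + 44849/((10/(-1))) = -23527*(-I*√8630/8630) + 44849/((-1*10)) = -(-23527)*I*√8630/8630 + 44849/(-10) = 23527*I*√8630/8630 + 44849*(-⅒) = 23527*I*√8630/8630 - 44849/10 = -44849/10 + 23527*I*√8630/8630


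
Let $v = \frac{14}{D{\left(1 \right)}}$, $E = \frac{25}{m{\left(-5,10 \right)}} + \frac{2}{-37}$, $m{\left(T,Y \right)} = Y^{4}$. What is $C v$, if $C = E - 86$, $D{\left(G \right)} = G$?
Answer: $- \frac{8914941}{7400} \approx -1204.7$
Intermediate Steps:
$E = - \frac{763}{14800}$ ($E = \frac{25}{10^{4}} + \frac{2}{-37} = \frac{25}{10000} + 2 \left(- \frac{1}{37}\right) = 25 \cdot \frac{1}{10000} - \frac{2}{37} = \frac{1}{400} - \frac{2}{37} = - \frac{763}{14800} \approx -0.051554$)
$C = - \frac{1273563}{14800}$ ($C = - \frac{763}{14800} - 86 = - \frac{1273563}{14800} \approx -86.052$)
$v = 14$ ($v = \frac{14}{1} = 14 \cdot 1 = 14$)
$C v = \left(- \frac{1273563}{14800}\right) 14 = - \frac{8914941}{7400}$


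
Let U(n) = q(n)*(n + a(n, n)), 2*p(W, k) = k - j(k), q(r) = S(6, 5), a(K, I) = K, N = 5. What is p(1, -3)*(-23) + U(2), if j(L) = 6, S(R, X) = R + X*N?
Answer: 455/2 ≈ 227.50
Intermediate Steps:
S(R, X) = R + 5*X (S(R, X) = R + X*5 = R + 5*X)
q(r) = 31 (q(r) = 6 + 5*5 = 6 + 25 = 31)
p(W, k) = -3 + k/2 (p(W, k) = (k - 1*6)/2 = (k - 6)/2 = (-6 + k)/2 = -3 + k/2)
U(n) = 62*n (U(n) = 31*(n + n) = 31*(2*n) = 62*n)
p(1, -3)*(-23) + U(2) = (-3 + (½)*(-3))*(-23) + 62*2 = (-3 - 3/2)*(-23) + 124 = -9/2*(-23) + 124 = 207/2 + 124 = 455/2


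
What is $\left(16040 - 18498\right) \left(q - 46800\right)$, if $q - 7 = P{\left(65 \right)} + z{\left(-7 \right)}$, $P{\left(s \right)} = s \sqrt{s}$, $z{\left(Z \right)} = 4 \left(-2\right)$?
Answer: $115036858 - 159770 \sqrt{65} \approx 1.1375 \cdot 10^{8}$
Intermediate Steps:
$z{\left(Z \right)} = -8$
$P{\left(s \right)} = s^{\frac{3}{2}}$
$q = -1 + 65 \sqrt{65}$ ($q = 7 - \left(8 - 65^{\frac{3}{2}}\right) = 7 - \left(8 - 65 \sqrt{65}\right) = -1 + 65 \sqrt{65} \approx 523.05$)
$\left(16040 - 18498\right) \left(q - 46800\right) = \left(16040 - 18498\right) \left(\left(-1 + 65 \sqrt{65}\right) - 46800\right) = - 2458 \left(-46801 + 65 \sqrt{65}\right) = 115036858 - 159770 \sqrt{65}$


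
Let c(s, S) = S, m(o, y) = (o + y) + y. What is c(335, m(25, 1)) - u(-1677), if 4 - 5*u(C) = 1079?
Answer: 242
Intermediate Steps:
m(o, y) = o + 2*y
u(C) = -215 (u(C) = ⅘ - ⅕*1079 = ⅘ - 1079/5 = -215)
c(335, m(25, 1)) - u(-1677) = (25 + 2*1) - 1*(-215) = (25 + 2) + 215 = 27 + 215 = 242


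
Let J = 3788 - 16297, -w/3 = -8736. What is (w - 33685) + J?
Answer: -19986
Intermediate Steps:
w = 26208 (w = -3*(-8736) = 26208)
J = -12509
(w - 33685) + J = (26208 - 33685) - 12509 = -7477 - 12509 = -19986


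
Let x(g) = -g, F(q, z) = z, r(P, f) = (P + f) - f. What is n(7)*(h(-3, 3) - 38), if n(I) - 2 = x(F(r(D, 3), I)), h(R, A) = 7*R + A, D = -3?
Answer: 280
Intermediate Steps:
r(P, f) = P
h(R, A) = A + 7*R
n(I) = 2 - I
n(7)*(h(-3, 3) - 38) = (2 - 1*7)*((3 + 7*(-3)) - 38) = (2 - 7)*((3 - 21) - 38) = -5*(-18 - 38) = -5*(-56) = 280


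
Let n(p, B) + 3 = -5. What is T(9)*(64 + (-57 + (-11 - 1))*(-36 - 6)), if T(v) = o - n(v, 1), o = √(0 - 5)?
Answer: 23696 + 2962*I*√5 ≈ 23696.0 + 6623.2*I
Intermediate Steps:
n(p, B) = -8 (n(p, B) = -3 - 5 = -8)
o = I*√5 (o = √(-5) = I*√5 ≈ 2.2361*I)
T(v) = 8 + I*√5 (T(v) = I*√5 - 1*(-8) = I*√5 + 8 = 8 + I*√5)
T(9)*(64 + (-57 + (-11 - 1))*(-36 - 6)) = (8 + I*√5)*(64 + (-57 + (-11 - 1))*(-36 - 6)) = (8 + I*√5)*(64 + (-57 - 12)*(-42)) = (8 + I*√5)*(64 - 69*(-42)) = (8 + I*√5)*(64 + 2898) = (8 + I*√5)*2962 = 23696 + 2962*I*√5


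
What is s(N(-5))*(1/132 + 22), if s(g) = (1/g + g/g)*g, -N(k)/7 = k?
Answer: 8715/11 ≈ 792.27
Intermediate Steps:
N(k) = -7*k
s(g) = g*(1 + 1/g) (s(g) = (1/g + 1)*g = (1 + 1/g)*g = g*(1 + 1/g))
s(N(-5))*(1/132 + 22) = (1 - 7*(-5))*(1/132 + 22) = (1 + 35)*(1/132 + 22) = 36*(2905/132) = 8715/11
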